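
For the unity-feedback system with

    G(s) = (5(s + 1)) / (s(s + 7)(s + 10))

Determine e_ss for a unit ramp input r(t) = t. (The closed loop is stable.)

G(s) has one pole at the origin.
This is a Type 1 system. Kv = lim_{s→0} s·G(s) = 5/70 = 1/14.
e_ss = 1/Kv = 1/(1/14) = 14.

e_ss = 14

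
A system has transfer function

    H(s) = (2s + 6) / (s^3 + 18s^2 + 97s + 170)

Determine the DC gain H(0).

H(0) = 3/85 ≈ 0.03529

Set s = 0: H(0) = (6) / (170) = 3/85.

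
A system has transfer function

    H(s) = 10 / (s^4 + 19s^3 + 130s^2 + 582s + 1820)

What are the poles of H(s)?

s = -7, -1 ± 5j, -10

The poles are the roots of the denominator s^4 + 19s^3 + 130s^2 + 582s + 1820 = 0.
Trying s = -7: the polynomial evaluates to 0, so (s + 7) is a factor.
Dividing out leaves s^3 + 12s^2 + 46s + 260 = 0.
This factors further as (s^2 + 2s + 26)(s + 10) = 0.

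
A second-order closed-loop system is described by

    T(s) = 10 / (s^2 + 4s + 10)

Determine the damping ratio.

ζ ≈ 0.6325

Compare the denominator to the standard form s^2 + 2ζωₙs + ωₙ².
ωₙ² = 10, so ωₙ = √10 ≈ 3.162 rad/s.
2ζωₙ = 4, so ζ = 4/(2·√10) ≈ 0.6325.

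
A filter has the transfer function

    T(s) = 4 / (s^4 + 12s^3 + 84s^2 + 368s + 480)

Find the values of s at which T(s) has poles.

s = -2 + 6j, -2 - 6j, -6, -2

The poles are the roots of the denominator s^4 + 12s^3 + 84s^2 + 368s + 480 = 0.
Trying s = -6: the polynomial evaluates to 0, so (s + 6) is a factor.
Dividing out leaves s^3 + 6s^2 + 48s + 80 = 0.
This factors further as (s^2 + 4s + 40)(s + 2) = 0.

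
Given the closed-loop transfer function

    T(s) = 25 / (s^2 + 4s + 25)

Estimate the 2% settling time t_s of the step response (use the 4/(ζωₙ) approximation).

Comparing s^2 + 4s + 25 to s^2 + 2ζωₙs + ωₙ²: ωₙ = 5 rad/s and ζ = 4/(2·5) = 0.4.
ζωₙ = 4/2 = 2, so t_s ≈ 4/(ζωₙ) = 4/2 = 2 s.

t_s ≈ 2 s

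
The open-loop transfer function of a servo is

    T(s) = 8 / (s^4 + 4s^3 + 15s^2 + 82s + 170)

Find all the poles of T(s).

s = 1 + 4j, 1 - 4j, -3 + j, -3 - j

The poles are the roots of the denominator s^4 + 4s^3 + 15s^2 + 82s + 170 = 0.
No real roots exist; factor into two real quadratics: (s^2 - 2s + 17)(s^2 + 6s + 10) = 0.
Each quadratic gives a conjugate pair via the quadratic formula.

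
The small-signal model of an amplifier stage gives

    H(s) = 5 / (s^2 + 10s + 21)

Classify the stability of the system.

stable

The denominator s^2 + 10s + 21 factors as (s + 3)(s + 7), giving poles at s = -3, -7.
Since all poles lie strictly in the left half-plane, the system is stable.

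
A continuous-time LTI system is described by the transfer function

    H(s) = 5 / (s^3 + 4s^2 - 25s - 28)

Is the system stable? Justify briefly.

unstable

The denominator s^3 + 4s^2 - 25s - 28 factors as (s - 4)(s + 7)(s + 1), giving poles at s = 4, -7, -1.
Since the pole(s) at s = 4 lie in the right half-plane, the system is unstable.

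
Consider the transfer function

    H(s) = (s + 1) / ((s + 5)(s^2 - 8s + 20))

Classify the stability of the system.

The poles can be read from the denominator factors: s = -5, 4 + 2j, 4 - 2j.
Since the pole(s) at s = 4 ± 2j lie in the right half-plane, the system is unstable.

unstable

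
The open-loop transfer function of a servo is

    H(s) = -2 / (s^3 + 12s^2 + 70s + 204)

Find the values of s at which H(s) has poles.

The poles are the roots of the denominator s^3 + 12s^2 + 70s + 204 = 0.
Trying s = -6: the polynomial evaluates to 0, so (s + 6) is a factor.
Dividing out leaves s^2 + 6s + 34 = 0.
The quadratic formula then gives s = -3 ± 5j.

s = -3 ± 5j, -6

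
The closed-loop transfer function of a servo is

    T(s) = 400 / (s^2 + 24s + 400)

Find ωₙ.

Compare the denominator to the standard form s^2 + 2ζωₙs + ωₙ².
ωₙ² = 400, so ωₙ = 20 rad/s.

ωₙ = 20 rad/s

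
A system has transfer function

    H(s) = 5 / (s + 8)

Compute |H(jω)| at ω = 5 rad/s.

|H(j5)| ≈ 0.5300

Substitute s = j5: numerator = 5, denominator = 8 + j5.
|H(j5)| = |5| / |8 + j5| = 5 / 9.4340 ≈ 0.5300.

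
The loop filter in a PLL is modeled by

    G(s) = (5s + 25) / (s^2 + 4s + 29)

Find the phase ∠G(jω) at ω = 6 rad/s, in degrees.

∠G(j6) ≈ -56.07°

At s = j6: numerator = 25 + j30, denominator = -7 + j24.
∠G = ∠num − ∠den = 50.194° − (106.26°) = -56.07°.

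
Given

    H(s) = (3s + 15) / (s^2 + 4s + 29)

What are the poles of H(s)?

s = -2 ± 5j

The poles are the roots of the denominator s^2 + 4s + 29 = 0.
Using the quadratic formula: s = (-4 ± √(-100))/2 = -2 ± 5j.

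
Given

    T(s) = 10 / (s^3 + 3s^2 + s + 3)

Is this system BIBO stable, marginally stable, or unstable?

marginally stable

The denominator s^3 + 3s^2 + s + 3 factors as (s^2 + 1)(s + 3), giving poles at s = j, -j, -3.
Since the simple pole(s) at s = j, -j lie on the jω-axis with none in the right half-plane, the system is marginally stable.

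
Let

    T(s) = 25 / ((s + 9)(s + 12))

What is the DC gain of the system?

At s = 0 each factor (s + a) contributes a and each (s^2 + bs + c) contributes c.
T(0) = 25·1 / ((9) · (12)) = 25/108 = 25/108.

T(0) = 25/108 ≈ 0.2315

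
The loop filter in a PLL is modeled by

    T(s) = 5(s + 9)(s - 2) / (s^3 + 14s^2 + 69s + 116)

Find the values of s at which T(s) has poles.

The poles are the roots of the denominator s^3 + 14s^2 + 69s + 116 = 0.
Trying s = -4: the polynomial evaluates to 0, so (s + 4) is a factor.
Dividing out leaves s^2 + 10s + 29 = 0.
The quadratic formula then gives s = -5 ± 2j.

s = -5 ± 2j, -4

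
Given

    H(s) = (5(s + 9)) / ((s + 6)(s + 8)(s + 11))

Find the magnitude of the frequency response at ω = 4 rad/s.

|H(j4)| ≈ 0.06523

Substitute s = j4: numerator = 45 + j20, denominator = 128 + j744.
|H(j4)| = |45 + j20| / |128 + j744| = 49.244 / 754.93 ≈ 0.06523.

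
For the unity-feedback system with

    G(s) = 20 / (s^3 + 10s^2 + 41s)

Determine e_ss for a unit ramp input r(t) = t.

G(s) has one pole at the origin.
This is a Type 1 system. Kv = lim_{s→0} s·G(s) = 20/41.
e_ss = 1/Kv = 1/(20/41) = 41/20 ≈ 2.050.

e_ss = 2.050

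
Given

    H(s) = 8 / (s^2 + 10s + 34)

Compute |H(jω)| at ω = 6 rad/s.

|H(j6)| ≈ 0.1333

Substitute s = j6: numerator = 8, denominator = -2 + j60.
|H(j6)| = |8| / |-2 + j60| = 8 / 60.033 ≈ 0.1333.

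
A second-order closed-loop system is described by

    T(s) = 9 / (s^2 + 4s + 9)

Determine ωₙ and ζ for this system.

ωₙ = 3 rad/s, ζ ≈ 0.6667

Compare the denominator to the standard form s^2 + 2ζωₙs + ωₙ².
ωₙ² = 9, so ωₙ = 3 rad/s.
2ζωₙ = 4, so ζ = 4/(2·3) ≈ 0.6667.
With ζ = 0.6667 the response is underdamped.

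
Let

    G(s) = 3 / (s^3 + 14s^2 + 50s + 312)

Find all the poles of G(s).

The poles are the roots of the denominator s^3 + 14s^2 + 50s + 312 = 0.
Trying s = -12: the polynomial evaluates to 0, so (s + 12) is a factor.
Dividing out leaves s^2 + 2s + 26 = 0.
The quadratic formula then gives s = -1 ± 5j.

s = -12, -1 + 5j, -1 - 5j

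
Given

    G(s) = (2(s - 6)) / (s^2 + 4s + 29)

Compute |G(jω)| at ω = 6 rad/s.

|G(j6)| ≈ 0.6788

Substitute s = j6: numerator = -12 + j12, denominator = -7 + j24.
|G(j6)| = |-12 + j12| / |-7 + j24| = 16.971 / 25 ≈ 0.6788.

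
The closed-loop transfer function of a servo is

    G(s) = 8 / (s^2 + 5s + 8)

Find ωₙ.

ωₙ ≈ 2.828 rad/s

Compare the denominator to the standard form s^2 + 2ζωₙs + ωₙ².
ωₙ² = 8, so ωₙ = √8 ≈ 2.828 rad/s.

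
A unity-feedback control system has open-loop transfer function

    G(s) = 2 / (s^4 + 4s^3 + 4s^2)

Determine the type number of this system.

Type 2

Factor s from the denominator: s^4 + 4s^3 + 4s^2 = s^2·(s^2 + 4s + 4).
There are 2 poles at the origin, so the system is Type 2.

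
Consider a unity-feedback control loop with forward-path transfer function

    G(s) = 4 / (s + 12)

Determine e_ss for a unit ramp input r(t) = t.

G(s) has no poles at the origin.
This is a Type 0 system; Kv = lim_{s→0} s·G(s) = 0, so the steady-state error for a ramp input is infinite.

e_ss = ∞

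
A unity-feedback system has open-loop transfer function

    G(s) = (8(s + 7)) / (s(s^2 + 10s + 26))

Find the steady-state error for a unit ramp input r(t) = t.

G(s) has one pole at the origin.
This is a Type 1 system. Kv = lim_{s→0} s·G(s) = 56/26 = 28/13.
e_ss = 1/Kv = 1/(28/13) = 13/28 ≈ 0.4643.

e_ss = 0.4643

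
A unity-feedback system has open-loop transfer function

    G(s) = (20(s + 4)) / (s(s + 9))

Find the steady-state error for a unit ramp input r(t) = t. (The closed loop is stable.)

G(s) has one pole at the origin.
This is a Type 1 system. Kv = lim_{s→0} s·G(s) = 80/9.
e_ss = 1/Kv = 1/(80/9) = 9/80 ≈ 0.1125.

e_ss = 0.1125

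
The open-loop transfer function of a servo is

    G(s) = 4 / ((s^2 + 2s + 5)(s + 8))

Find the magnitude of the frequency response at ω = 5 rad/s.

|G(j5)| ≈ 0.01896

Substitute s = j5: numerator = 4, denominator = -210 - j20.
|G(j5)| = |4| / |-210 - j20| = 4 / 210.95 ≈ 0.01896.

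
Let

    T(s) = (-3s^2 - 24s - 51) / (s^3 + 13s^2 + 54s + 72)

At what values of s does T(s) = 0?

Set the numerator to zero: -3s^2 - 24s - 51 = 0, i.e. -3·(s^2 + 8s + 17) = 0.
Factoring: (s^2 + 8s + 17) = 0.

s = -4 + j, -4 - j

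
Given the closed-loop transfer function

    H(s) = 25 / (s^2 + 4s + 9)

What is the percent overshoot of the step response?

Comparing s^2 + 4s + 9 to s^2 + 2ζωₙs + ωₙ²: ωₙ = 3 rad/s and ζ = 4/(2·3) ≈ 0.6667.
%OS = 100·exp(−πζ/√(1−ζ²)) = 100·exp(−π·0.6667/√(1−0.6667²)) ≈ 6.02%.

%OS ≈ 6.02%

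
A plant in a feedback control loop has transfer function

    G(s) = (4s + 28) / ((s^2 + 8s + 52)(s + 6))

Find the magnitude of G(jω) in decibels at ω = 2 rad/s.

|G(j2)|_dB ≈ -20.8 dB

Substitute s = j2: numerator = 28 + j8, denominator = 256 + j192.
|G(j2)| = |28 + j8| / |256 + j192| = 29.120 / 320 ≈ 0.09100.
In decibels: 20·log₁₀(0.09100) ≈ -20.8 dB.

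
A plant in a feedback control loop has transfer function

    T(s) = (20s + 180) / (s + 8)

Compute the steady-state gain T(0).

T(0) = 45/2 ≈ 22.50

Set s = 0: T(0) = (180) / (8) = 45/2.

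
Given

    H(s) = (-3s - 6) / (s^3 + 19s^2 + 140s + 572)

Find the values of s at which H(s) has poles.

s = -11, -4 + 6j, -4 - 6j

The poles are the roots of the denominator s^3 + 19s^2 + 140s + 572 = 0.
Trying s = -11: the polynomial evaluates to 0, so (s + 11) is a factor.
Dividing out leaves s^2 + 8s + 52 = 0.
The quadratic formula then gives s = -4 ± 6j.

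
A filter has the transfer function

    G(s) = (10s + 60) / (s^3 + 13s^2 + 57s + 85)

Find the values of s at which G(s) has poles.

s = -4 ± j, -5

The poles are the roots of the denominator s^3 + 13s^2 + 57s + 85 = 0.
Trying s = -5: the polynomial evaluates to 0, so (s + 5) is a factor.
Dividing out leaves s^2 + 8s + 17 = 0.
The quadratic formula then gives s = -4 ± 1j.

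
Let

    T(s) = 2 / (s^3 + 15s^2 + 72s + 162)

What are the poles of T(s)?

s = -3 + 3j, -3 - 3j, -9

The poles are the roots of the denominator s^3 + 15s^2 + 72s + 162 = 0.
Trying s = -9: the polynomial evaluates to 0, so (s + 9) is a factor.
Dividing out leaves s^2 + 6s + 18 = 0.
The quadratic formula then gives s = -3 ± 3j.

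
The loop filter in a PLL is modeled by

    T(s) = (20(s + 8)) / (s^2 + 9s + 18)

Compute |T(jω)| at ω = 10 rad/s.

Substitute s = j10: numerator = 160 + j200, denominator = -82 + j90.
|T(j10)| = |160 + j200| / |-82 + j90| = 256.12 / 121.75 ≈ 2.104.

|T(j10)| ≈ 2.104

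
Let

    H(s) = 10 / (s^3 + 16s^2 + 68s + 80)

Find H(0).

H(0) = 1/8 ≈ 0.1250

Set s = 0: H(0) = (10) / (80) = 1/8.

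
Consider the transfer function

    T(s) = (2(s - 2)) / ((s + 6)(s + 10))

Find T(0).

T(0) = -1/15 ≈ -0.06667

At s = 0 each factor (s + a) contributes a and each (s^2 + bs + c) contributes c.
T(0) = 2·(-2) / ((6) · (10)) = -4/60 = -1/15.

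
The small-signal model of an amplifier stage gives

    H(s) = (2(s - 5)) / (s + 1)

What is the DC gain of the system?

At s = 0 each factor (s + a) contributes a and each (s^2 + bs + c) contributes c.
H(0) = 2·(-5) / ((1)) = -10/1 = -10.

H(0) = -10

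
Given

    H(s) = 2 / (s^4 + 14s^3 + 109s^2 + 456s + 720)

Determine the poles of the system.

s = -3 ± 6j, -4, -4

The poles are the roots of the denominator s^4 + 14s^3 + 109s^2 + 456s + 720 = 0.
Trying s = -4: the polynomial evaluates to 0, so (s + 4) is a factor.
Dividing out leaves s^3 + 10s^2 + 69s + 180 = 0.
This factors further as (s^2 + 6s + 45)(s + 4) = 0.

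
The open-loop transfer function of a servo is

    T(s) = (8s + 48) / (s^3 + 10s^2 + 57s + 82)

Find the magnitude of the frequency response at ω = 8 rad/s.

Substitute s = j8: numerator = 48 + j64, denominator = -558 - j56.
|T(j8)| = |48 + j64| / |-558 - j56| = 80 / 560.80 ≈ 0.1427.

|T(j8)| ≈ 0.1427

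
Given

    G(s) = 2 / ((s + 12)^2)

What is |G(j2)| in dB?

|G(j2)|_dB ≈ -37.4 dB

Substitute s = j2: numerator = 2, denominator = 140 + j48.
|G(j2)| = |2| / |140 + j48| = 2 / 148 ≈ 0.01351.
In decibels: 20·log₁₀(0.01351) ≈ -37.4 dB.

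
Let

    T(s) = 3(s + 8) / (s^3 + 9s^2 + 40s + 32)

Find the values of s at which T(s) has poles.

s = -4 ± 4j, -1

The poles are the roots of the denominator s^3 + 9s^2 + 40s + 32 = 0.
Trying s = -1: the polynomial evaluates to 0, so (s + 1) is a factor.
Dividing out leaves s^2 + 8s + 32 = 0.
The quadratic formula then gives s = -4 ± 4j.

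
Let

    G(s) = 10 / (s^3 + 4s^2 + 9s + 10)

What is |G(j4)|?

Substitute s = j4: numerator = 10, denominator = -54 - j28.
|G(j4)| = |10| / |-54 - j28| = 10 / 60.828 ≈ 0.1644.

|G(j4)| ≈ 0.1644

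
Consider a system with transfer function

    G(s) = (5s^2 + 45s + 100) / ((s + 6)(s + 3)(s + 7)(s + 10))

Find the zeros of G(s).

Set the numerator to zero: 5s^2 + 45s + 100 = 0, i.e. 5·(s^2 + 9s + 20) = 0.
Factoring: (s + 5)(s + 4) = 0.

s = -5, -4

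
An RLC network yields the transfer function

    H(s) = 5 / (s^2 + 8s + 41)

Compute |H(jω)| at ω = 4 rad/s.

|H(j4)| ≈ 0.1231

Substitute s = j4: numerator = 5, denominator = 25 + j32.
|H(j4)| = |5| / |25 + j32| = 5 / 40.608 ≈ 0.1231.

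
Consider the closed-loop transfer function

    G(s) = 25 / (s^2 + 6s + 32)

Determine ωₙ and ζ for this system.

ωₙ ≈ 5.657 rad/s, ζ ≈ 0.5303

Compare the denominator to the standard form s^2 + 2ζωₙs + ωₙ².
ωₙ² = 32, so ωₙ = √32 ≈ 5.657 rad/s.
2ζωₙ = 6, so ζ = 6/(2·√32) ≈ 0.5303.
With ζ = 0.5303 the response is underdamped.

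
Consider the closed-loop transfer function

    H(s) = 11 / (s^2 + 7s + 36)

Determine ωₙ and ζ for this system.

Compare the denominator to the standard form s^2 + 2ζωₙs + ωₙ².
ωₙ² = 36, so ωₙ = 6 rad/s.
2ζωₙ = 7, so ζ = 7/(2·6) ≈ 0.5833.
With ζ = 0.5833 the response is underdamped.

ωₙ = 6 rad/s, ζ ≈ 0.5833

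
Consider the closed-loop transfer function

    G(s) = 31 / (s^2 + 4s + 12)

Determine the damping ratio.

ζ ≈ 0.5774

Compare the denominator to the standard form s^2 + 2ζωₙs + ωₙ².
ωₙ² = 12, so ωₙ = √12 ≈ 3.464 rad/s.
2ζωₙ = 4, so ζ = 4/(2·√12) ≈ 0.5774.
With ζ = 0.5774 the response is underdamped.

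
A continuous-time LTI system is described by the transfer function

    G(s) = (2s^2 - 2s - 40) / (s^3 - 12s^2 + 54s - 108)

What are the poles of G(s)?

The poles are the roots of the denominator s^3 - 12s^2 + 54s - 108 = 0.
Trying s = 6: the polynomial evaluates to 0, so (s - 6) is a factor.
Dividing out leaves s^2 - 6s + 18 = 0.
The quadratic formula then gives s = 3 ± 3j.

s = 3 ± 3j, 6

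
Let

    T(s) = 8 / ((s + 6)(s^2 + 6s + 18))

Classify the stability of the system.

stable

The poles can be read from the denominator factors: s = -6, -3 ± 3j.
Since all poles lie strictly in the left half-plane, the system is stable.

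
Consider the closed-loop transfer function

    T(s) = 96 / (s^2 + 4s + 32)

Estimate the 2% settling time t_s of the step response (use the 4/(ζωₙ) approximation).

Comparing s^2 + 4s + 32 to s^2 + 2ζωₙs + ωₙ²: ωₙ = √32 ≈ 5.657 rad/s and ζ = 4/(2·√32) ≈ 0.3536.
ζωₙ = 4/2 = 2, so t_s ≈ 4/(ζωₙ) = 4/2 = 2 s.

t_s ≈ 2 s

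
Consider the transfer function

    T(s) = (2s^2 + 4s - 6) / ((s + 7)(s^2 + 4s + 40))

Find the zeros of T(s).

s = -3, 1

Set the numerator to zero: 2s^2 + 4s - 6 = 0, i.e. 2·(s^2 + 2s - 3) = 0.
Factoring: (s + 3)(s - 1) = 0.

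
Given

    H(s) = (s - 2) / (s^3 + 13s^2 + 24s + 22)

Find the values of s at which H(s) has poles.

The poles are the roots of the denominator s^3 + 13s^2 + 24s + 22 = 0.
Trying s = -11: the polynomial evaluates to 0, so (s + 11) is a factor.
Dividing out leaves s^2 + 2s + 2 = 0.
The quadratic formula then gives s = -1 ± 1j.

s = -1 + j, -1 - j, -11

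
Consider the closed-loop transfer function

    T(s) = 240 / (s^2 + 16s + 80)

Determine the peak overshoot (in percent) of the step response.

Comparing s^2 + 16s + 80 to s^2 + 2ζωₙs + ωₙ²: ωₙ = √80 ≈ 8.944 rad/s and ζ = 16/(2·√80) ≈ 0.8944.
%OS = 100·exp(−πζ/√(1−ζ²)) = 100·exp(−π·0.8944/√(1−0.8944²)) ≈ 0.187%.

%OS ≈ 0.187%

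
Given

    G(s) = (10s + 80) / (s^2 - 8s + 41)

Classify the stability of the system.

The poles can be read from the denominator factors: s = 4 ± 5j.
Since the pole(s) at s = 4 ± 5j lie in the right half-plane, the system is unstable.

unstable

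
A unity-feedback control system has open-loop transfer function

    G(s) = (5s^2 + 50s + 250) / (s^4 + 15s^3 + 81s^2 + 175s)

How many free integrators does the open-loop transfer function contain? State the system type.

Type 1

Factor s from the denominator: s^4 + 15s^3 + 81s^2 + 175s = s·(s^3 + 15s^2 + 81s + 175).
There is 1 pole at the origin, so the system is Type 1.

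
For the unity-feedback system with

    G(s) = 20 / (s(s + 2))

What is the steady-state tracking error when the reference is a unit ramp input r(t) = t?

G(s) has one pole at the origin.
This is a Type 1 system. Kv = lim_{s→0} s·G(s) = 20/2 = 10.
e_ss = 1/Kv = 1/(10) = 1/10 ≈ 0.1000.

e_ss = 0.1000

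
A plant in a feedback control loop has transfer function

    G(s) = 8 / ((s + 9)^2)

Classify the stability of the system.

The poles can be read from the denominator factors: s = -9, -9.
Since all poles lie strictly in the left half-plane, the system is stable.

stable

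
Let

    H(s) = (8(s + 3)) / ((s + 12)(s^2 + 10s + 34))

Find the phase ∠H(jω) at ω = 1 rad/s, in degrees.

At s = j1: numerator = 24 + j8, denominator = 386 + j153.
∠H = ∠num − ∠den = 18.435° − (21.622°) = -3.187°.

∠H(j1) ≈ -3.187°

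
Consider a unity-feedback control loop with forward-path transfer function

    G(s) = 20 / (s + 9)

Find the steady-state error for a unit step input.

G(s) has no poles at the origin.
This is a Type 0 system. Kp = lim_{s→0} G(s) = 20/9.
e_ss = 1/(1 + Kp) = 1/(1 + 20/9) = 9/29 ≈ 0.3103.

e_ss = 0.3103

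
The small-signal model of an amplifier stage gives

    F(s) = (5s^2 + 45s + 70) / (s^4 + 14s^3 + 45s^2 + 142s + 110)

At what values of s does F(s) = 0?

Set the numerator to zero: 5s^2 + 45s + 70 = 0, i.e. 5·(s^2 + 9s + 14) = 0.
Factoring: (s + 2)(s + 7) = 0.

s = -2, -7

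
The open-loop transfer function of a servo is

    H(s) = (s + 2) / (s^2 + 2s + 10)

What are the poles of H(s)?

s = -1 ± 3j

The poles are the roots of the denominator s^2 + 2s + 10 = 0.
Using the quadratic formula: s = (-2 ± √(-36))/2 = -1 ± 3j.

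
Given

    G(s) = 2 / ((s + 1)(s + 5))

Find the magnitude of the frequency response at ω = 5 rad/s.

Substitute s = j5: numerator = 2, denominator = -20 + j30.
|G(j5)| = |2| / |-20 + j30| = 2 / 36.056 ≈ 0.05547.

|G(j5)| ≈ 0.05547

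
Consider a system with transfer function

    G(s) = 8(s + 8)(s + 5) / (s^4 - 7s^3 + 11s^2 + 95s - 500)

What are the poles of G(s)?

The poles are the roots of the denominator s^4 - 7s^3 + 11s^2 + 95s - 500 = 0.
Trying s = 5: the polynomial evaluates to 0, so (s - 5) is a factor.
Dividing out leaves s^3 - 2s^2 + s + 100 = 0.
This factors further as (s^2 - 6s + 25)(s + 4) = 0.

s = 3 ± 4j, 5, -4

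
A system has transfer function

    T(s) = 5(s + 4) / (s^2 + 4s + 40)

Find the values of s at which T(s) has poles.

s = -2 ± 6j

The poles are the roots of the denominator s^2 + 4s + 40 = 0.
Using the quadratic formula: s = (-4 ± √(-144))/2 = -2 ± 6j.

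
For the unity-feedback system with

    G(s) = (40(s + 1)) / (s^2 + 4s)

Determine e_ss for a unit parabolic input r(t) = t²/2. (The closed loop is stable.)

G(s) has one pole at the origin.
This is a Type 1 system; Ka = lim_{s→0} s^2·G(s) = 0, so the steady-state error for a parabola input is infinite.

e_ss = ∞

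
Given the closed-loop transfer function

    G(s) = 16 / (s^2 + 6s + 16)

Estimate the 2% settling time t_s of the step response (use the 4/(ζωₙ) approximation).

t_s ≈ 1.333 s

Comparing s^2 + 6s + 16 to s^2 + 2ζωₙs + ωₙ²: ωₙ = 4 rad/s and ζ = 6/(2·4) = 0.75.
ζωₙ = 6/2 = 3, so t_s ≈ 4/(ζωₙ) = 4/3 ≈ 1.333 s.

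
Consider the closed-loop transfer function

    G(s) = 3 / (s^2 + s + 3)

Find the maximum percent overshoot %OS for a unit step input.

%OS ≈ 38.8%

Comparing s^2 + s + 3 to s^2 + 2ζωₙs + ωₙ²: ωₙ = √3 ≈ 1.732 rad/s and ζ = 1/(2·√3) ≈ 0.2887.
%OS = 100·exp(−πζ/√(1−ζ²)) = 100·exp(−π·0.2887/√(1−0.2887²)) ≈ 38.8%.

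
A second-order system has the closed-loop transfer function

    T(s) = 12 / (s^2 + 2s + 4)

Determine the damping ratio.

ζ = 0.5

Compare the denominator to the standard form s^2 + 2ζωₙs + ωₙ².
ωₙ² = 4, so ωₙ = 2 rad/s.
2ζωₙ = 2, so ζ = 2/(2·2) = 0.5.
With ζ = 0.5 the response is underdamped.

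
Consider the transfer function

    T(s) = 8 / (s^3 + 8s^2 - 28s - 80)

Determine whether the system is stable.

unstable

The denominator s^3 + 8s^2 - 28s - 80 factors as (s + 2)(s + 10)(s - 4), giving poles at s = -2, -10, 4.
Since the pole(s) at s = 4 lie in the right half-plane, the system is unstable.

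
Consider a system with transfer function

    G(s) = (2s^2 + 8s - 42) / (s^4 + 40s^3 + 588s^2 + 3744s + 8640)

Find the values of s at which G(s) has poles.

s = -6, -12, -12, -10

The poles are the roots of the denominator s^4 + 40s^3 + 588s^2 + 3744s + 8640 = 0.
Trying s = -6: the polynomial evaluates to 0, so (s + 6) is a factor.
Dividing out leaves s^3 + 34s^2 + 384s + 1440 = 0.
This factors further as (s + 12)^2(s + 10) = 0.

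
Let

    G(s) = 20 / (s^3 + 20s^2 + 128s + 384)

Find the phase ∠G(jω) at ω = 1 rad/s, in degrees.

At s = j1: numerator = 20, denominator = 364 + j127.
∠G = ∠num − ∠den = 0° − (19.234°) = -19.23°.

∠G(j1) ≈ -19.23°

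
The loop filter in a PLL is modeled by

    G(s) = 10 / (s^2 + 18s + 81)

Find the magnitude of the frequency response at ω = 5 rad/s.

|G(j5)| ≈ 0.09434

Substitute s = j5: numerator = 10, denominator = 56 + j90.
|G(j5)| = |10| / |56 + j90| = 10 / 106 ≈ 0.09434.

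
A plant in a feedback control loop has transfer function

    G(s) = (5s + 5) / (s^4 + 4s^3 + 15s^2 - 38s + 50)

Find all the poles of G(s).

The poles are the roots of the denominator s^4 + 4s^3 + 15s^2 - 38s + 50 = 0.
No real roots exist; factor into two real quadratics: (s^2 - 2s + 2)(s^2 + 6s + 25) = 0.
Each quadratic gives a conjugate pair via the quadratic formula.

s = 1 ± j, -3 ± 4j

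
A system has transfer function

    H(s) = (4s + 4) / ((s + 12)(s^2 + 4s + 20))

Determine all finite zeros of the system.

s = -1

Set the numerator to zero: 4s + 4 = 0, i.e. 4·(s + 1) = 0.
So s = -1.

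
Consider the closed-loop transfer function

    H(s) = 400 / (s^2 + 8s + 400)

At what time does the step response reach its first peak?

Comparing s^2 + 8s + 400 to s^2 + 2ζωₙs + ωₙ²: ωₙ = 20 rad/s and ζ = 8/(2·20) = 0.2.
ζωₙ = 8/2 = 4, so ω_d = ωₙ√(1−ζ²) = √(ωₙ² − (ζωₙ)²) = √(400 − 4²) = √384 ≈ 19.60 rad/s.
t_p = π/ω_d = π/19.60 ≈ 0.1603 s.

t_p ≈ 0.1603 s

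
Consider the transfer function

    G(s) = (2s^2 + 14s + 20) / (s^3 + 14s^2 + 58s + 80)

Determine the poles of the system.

The poles are the roots of the denominator s^3 + 14s^2 + 58s + 80 = 0.
Trying s = -8: the polynomial evaluates to 0, so (s + 8) is a factor.
Dividing out leaves s^2 + 6s + 10 = 0.
The quadratic formula then gives s = -3 ± 1j.

s = -3 ± j, -8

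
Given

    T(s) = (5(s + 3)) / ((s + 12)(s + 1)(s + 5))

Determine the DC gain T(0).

At s = 0 each factor (s + a) contributes a and each (s^2 + bs + c) contributes c.
T(0) = 5·(3) / ((12) · (1) · (5)) = 15/60 = 1/4.

T(0) = 1/4 ≈ 0.2500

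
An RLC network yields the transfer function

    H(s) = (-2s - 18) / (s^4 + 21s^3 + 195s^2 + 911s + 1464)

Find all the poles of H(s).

The poles are the roots of the denominator s^4 + 21s^3 + 195s^2 + 911s + 1464 = 0.
Trying s = -3: the polynomial evaluates to 0, so (s + 3) is a factor.
Dividing out leaves s^3 + 18s^2 + 141s + 488 = 0.
This factors further as (s^2 + 10s + 61)(s + 8) = 0.

s = -5 ± 6j, -3, -8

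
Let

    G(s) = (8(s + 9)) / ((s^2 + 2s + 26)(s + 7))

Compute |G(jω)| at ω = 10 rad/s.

|G(j10)| ≈ 0.1150

Substitute s = j10: numerator = 72 + j80, denominator = -718 - j600.
|G(j10)| = |72 + j80| / |-718 - j600| = 107.63 / 935.69 ≈ 0.1150.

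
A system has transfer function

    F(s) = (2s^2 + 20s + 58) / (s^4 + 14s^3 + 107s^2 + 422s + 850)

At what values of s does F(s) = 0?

Set the numerator to zero: 2s^2 + 20s + 58 = 0, i.e. 2·(s^2 + 10s + 29) = 0.
Factoring: (s^2 + 10s + 29) = 0.

s = -5 + 2j, -5 - 2j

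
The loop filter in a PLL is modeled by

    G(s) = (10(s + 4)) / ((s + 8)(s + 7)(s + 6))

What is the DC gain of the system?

At s = 0 each factor (s + a) contributes a and each (s^2 + bs + c) contributes c.
G(0) = 10·(4) / ((8) · (7) · (6)) = 40/336 = 5/42.

G(0) = 5/42 ≈ 0.1190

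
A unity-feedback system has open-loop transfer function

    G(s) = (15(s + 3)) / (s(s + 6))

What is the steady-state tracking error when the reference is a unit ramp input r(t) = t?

G(s) has one pole at the origin.
This is a Type 1 system. Kv = lim_{s→0} s·G(s) = 45/6 = 15/2.
e_ss = 1/Kv = 1/(15/2) = 2/15 ≈ 0.1333.

e_ss = 0.1333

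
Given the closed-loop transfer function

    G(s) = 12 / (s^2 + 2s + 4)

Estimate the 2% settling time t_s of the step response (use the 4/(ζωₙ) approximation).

Comparing s^2 + 2s + 4 to s^2 + 2ζωₙs + ωₙ²: ωₙ = 2 rad/s and ζ = 2/(2·2) = 0.5.
ζωₙ = 2/2 = 1, so t_s ≈ 4/(ζωₙ) = 4/1 = 4 s.

t_s ≈ 4 s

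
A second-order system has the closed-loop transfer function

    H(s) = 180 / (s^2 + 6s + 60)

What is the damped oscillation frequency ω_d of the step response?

Comparing s^2 + 6s + 60 to s^2 + 2ζωₙs + ωₙ²: ωₙ = √60 ≈ 7.746 rad/s and ζ = 6/(2·√60) ≈ 0.3873.
ζωₙ = 6/2 = 3, so ω_d = ωₙ√(1−ζ²) = √(ωₙ² − (ζωₙ)²) = √(60 − 3²) = √51 ≈ 7.141 rad/s.

ω_d ≈ 7.141 rad/s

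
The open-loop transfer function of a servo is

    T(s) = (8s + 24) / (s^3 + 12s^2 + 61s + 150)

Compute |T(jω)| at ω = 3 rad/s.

|T(j3)| ≈ 0.2101

Substitute s = j3: numerator = 24 + j24, denominator = 42 + j156.
|T(j3)| = |24 + j24| / |42 + j156| = 33.941 / 161.55 ≈ 0.2101.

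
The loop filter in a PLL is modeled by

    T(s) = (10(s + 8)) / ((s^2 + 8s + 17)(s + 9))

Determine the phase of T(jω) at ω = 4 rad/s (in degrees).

At s = j4: numerator = 80 + j40, denominator = -119 + j292.
∠T = ∠num − ∠den = 26.565° − (112.17°) = -85.61°.

∠T(j4) ≈ -85.61°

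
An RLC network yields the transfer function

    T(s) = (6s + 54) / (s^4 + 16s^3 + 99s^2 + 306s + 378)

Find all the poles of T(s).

s = -3 ± 3j, -3, -7

The poles are the roots of the denominator s^4 + 16s^3 + 99s^2 + 306s + 378 = 0.
Trying s = -3: the polynomial evaluates to 0, so (s + 3) is a factor.
Dividing out leaves s^3 + 13s^2 + 60s + 126 = 0.
This factors further as (s^2 + 6s + 18)(s + 7) = 0.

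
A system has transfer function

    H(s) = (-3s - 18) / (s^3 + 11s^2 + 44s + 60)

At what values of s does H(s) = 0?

s = -6

Set the numerator to zero: -3s - 18 = 0, i.e. -3·(s + 6) = 0.
So s = -6.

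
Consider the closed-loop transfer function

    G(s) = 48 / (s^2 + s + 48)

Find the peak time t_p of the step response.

Comparing s^2 + s + 48 to s^2 + 2ζωₙs + ωₙ²: ωₙ = √48 ≈ 6.928 rad/s and ζ = 1/(2·√48) ≈ 0.07217.
ζωₙ = 1/2 = 0.5, so ω_d = ωₙ√(1−ζ²) = √(ωₙ² − (ζωₙ)²) = √(48 − 0.5²) = √47.75 ≈ 6.910 rad/s.
t_p = π/ω_d = π/6.910 ≈ 0.4546 s.

t_p ≈ 0.4546 s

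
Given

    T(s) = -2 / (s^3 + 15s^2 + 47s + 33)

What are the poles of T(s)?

s = -1, -11, -3

The poles are the roots of the denominator s^3 + 15s^2 + 47s + 33 = 0.
Trying s = -1: the polynomial evaluates to 0, so (s + 1) is a factor.
Dividing out leaves s^2 + 14s + 33 = 0.
Factoring the quadratic: (s + 11)(s + 3) = 0.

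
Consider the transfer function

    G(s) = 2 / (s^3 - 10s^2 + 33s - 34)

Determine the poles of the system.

The poles are the roots of the denominator s^3 - 10s^2 + 33s - 34 = 0.
Trying s = 2: the polynomial evaluates to 0, so (s - 2) is a factor.
Dividing out leaves s^2 - 8s + 17 = 0.
The quadratic formula then gives s = 4 ± 1j.

s = 4 ± j, 2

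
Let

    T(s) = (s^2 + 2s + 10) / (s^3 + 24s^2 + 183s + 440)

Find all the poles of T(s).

The poles are the roots of the denominator s^3 + 24s^2 + 183s + 440 = 0.
Trying s = -5: the polynomial evaluates to 0, so (s + 5) is a factor.
Dividing out leaves s^2 + 19s + 88 = 0.
Factoring the quadratic: (s + 11)(s + 8) = 0.

s = -5, -11, -8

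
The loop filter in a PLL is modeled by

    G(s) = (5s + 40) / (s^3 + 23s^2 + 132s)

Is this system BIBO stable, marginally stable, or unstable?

The denominator s^3 + 23s^2 + 132s factors as s(s + 12)(s + 11), giving poles at s = 0, -12, -11.
Since the simple pole(s) at s = 0 lie on the jω-axis with none in the right half-plane, the system is marginally stable.

marginally stable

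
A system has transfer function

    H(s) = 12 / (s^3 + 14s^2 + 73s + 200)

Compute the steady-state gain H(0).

Set s = 0: H(0) = (12) / (200) = 3/50.

H(0) = 3/50 ≈ 0.06000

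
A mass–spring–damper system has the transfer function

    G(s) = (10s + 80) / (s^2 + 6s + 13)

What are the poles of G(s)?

s = -3 ± 2j

The poles are the roots of the denominator s^2 + 6s + 13 = 0.
Using the quadratic formula: s = (-6 ± √(-16))/2 = -3 ± 2j.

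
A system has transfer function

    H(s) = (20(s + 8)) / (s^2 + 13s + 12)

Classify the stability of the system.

The denominator s^2 + 13s + 12 factors as (s + 1)(s + 12), giving poles at s = -1, -12.
Since all poles lie strictly in the left half-plane, the system is stable.

stable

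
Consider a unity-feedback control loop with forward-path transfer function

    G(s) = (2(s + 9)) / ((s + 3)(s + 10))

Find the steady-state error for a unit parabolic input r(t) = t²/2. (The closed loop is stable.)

G(s) has no poles at the origin.
This is a Type 0 system; Ka = lim_{s→0} s^2·G(s) = 0, so the steady-state error for a parabola input is infinite.

e_ss = ∞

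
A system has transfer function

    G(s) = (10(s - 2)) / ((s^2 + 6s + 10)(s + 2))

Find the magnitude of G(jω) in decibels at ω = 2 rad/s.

|G(j2)|_dB ≈ -2.55 dB

Substitute s = j2: numerator = -20 + j20, denominator = -12 + j36.
|G(j2)| = |-20 + j20| / |-12 + j36| = 28.284 / 37.947 ≈ 0.7454.
In decibels: 20·log₁₀(0.7454) ≈ -2.55 dB.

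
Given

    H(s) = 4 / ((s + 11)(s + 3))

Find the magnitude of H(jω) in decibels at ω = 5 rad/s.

|H(j5)|_dB ≈ -24.9 dB

Substitute s = j5: numerator = 4, denominator = 8 + j70.
|H(j5)| = |4| / |8 + j70| = 4 / 70.456 ≈ 0.05677.
In decibels: 20·log₁₀(0.05677) ≈ -24.9 dB.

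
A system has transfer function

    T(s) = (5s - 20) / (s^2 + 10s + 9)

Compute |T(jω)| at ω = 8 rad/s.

Substitute s = j8: numerator = -20 + j40, denominator = -55 + j80.
|T(j8)| = |-20 + j40| / |-55 + j80| = 44.721 / 97.082 ≈ 0.4607.

|T(j8)| ≈ 0.4607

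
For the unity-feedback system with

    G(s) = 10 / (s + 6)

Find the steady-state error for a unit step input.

G(s) has no poles at the origin.
This is a Type 0 system. Kp = lim_{s→0} G(s) = 10/6 = 5/3.
e_ss = 1/(1 + Kp) = 1/(1 + 5/3) = 3/8 ≈ 0.3750.

e_ss = 0.3750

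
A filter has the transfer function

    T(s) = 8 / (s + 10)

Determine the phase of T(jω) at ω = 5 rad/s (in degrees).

∠T(j5) ≈ -26.57°

At s = j5: numerator = 8, denominator = 10 + j5.
∠T = ∠num − ∠den = 0° − (26.565°) = -26.57°.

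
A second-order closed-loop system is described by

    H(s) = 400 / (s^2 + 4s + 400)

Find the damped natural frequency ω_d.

ω_d ≈ 19.90 rad/s

Comparing s^2 + 4s + 400 to s^2 + 2ζωₙs + ωₙ²: ωₙ = 20 rad/s and ζ = 4/(2·20) = 0.1.
ζωₙ = 4/2 = 2, so ω_d = ωₙ√(1−ζ²) = √(ωₙ² − (ζωₙ)²) = √(400 − 2²) = √396 ≈ 19.90 rad/s.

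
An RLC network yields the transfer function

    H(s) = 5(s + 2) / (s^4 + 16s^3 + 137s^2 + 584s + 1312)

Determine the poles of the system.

s = -4 ± 4j, -4 ± 5j

The poles are the roots of the denominator s^4 + 16s^3 + 137s^2 + 584s + 1312 = 0.
No real roots exist; factor into two real quadratics: (s^2 + 8s + 32)(s^2 + 8s + 41) = 0.
Each quadratic gives a conjugate pair via the quadratic formula.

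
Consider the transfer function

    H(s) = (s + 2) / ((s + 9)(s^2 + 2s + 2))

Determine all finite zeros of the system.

s = -2

Set the numerator to zero: s + 2 = 0.
So s = -2.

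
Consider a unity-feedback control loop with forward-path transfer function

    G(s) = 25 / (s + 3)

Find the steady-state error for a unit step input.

e_ss = 0.1071

G(s) has no poles at the origin.
This is a Type 0 system. Kp = lim_{s→0} G(s) = 25/3.
e_ss = 1/(1 + Kp) = 1/(1 + 25/3) = 3/28 ≈ 0.1071.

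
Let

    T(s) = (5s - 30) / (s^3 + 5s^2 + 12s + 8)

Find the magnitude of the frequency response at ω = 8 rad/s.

|T(j8)| ≈ 0.09615

Substitute s = j8: numerator = -30 + j40, denominator = -312 - j416.
|T(j8)| = |-30 + j40| / |-312 - j416| = 50 / 520 ≈ 0.09615.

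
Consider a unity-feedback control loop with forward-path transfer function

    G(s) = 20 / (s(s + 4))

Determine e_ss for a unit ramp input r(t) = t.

e_ss = 0.2000

G(s) has one pole at the origin.
This is a Type 1 system. Kv = lim_{s→0} s·G(s) = 20/4 = 5.
e_ss = 1/Kv = 1/(5) = 1/5 ≈ 0.2000.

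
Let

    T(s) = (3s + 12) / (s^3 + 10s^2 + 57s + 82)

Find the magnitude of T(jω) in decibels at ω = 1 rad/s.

Substitute s = j1: numerator = 12 + j3, denominator = 72 + j56.
|T(j1)| = |12 + j3| / |72 + j56| = 12.369 / 91.214 ≈ 0.1356.
In decibels: 20·log₁₀(0.1356) ≈ -17.4 dB.

|T(j1)|_dB ≈ -17.4 dB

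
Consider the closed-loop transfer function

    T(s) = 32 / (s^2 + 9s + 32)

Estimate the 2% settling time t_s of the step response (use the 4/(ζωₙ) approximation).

Comparing s^2 + 9s + 32 to s^2 + 2ζωₙs + ωₙ²: ωₙ = √32 ≈ 5.657 rad/s and ζ = 9/(2·√32) ≈ 0.7955.
ζωₙ = 9/2 = 4.5, so t_s ≈ 4/(ζωₙ) = 4/4.5 ≈ 0.8889 s.

t_s ≈ 0.8889 s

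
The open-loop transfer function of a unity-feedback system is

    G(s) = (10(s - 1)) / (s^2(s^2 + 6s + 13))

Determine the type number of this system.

The denominator has 2 factors of s at the origin (free integrators), so this is a Type 2 system.

Type 2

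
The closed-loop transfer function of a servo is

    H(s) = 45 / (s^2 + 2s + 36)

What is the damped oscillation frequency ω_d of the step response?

ω_d ≈ 5.916 rad/s

Comparing s^2 + 2s + 36 to s^2 + 2ζωₙs + ωₙ²: ωₙ = 6 rad/s and ζ = 2/(2·6) ≈ 0.1667.
ζωₙ = 2/2 = 1, so ω_d = ωₙ√(1−ζ²) = √(ωₙ² − (ζωₙ)²) = √(36 − 1²) = √35 ≈ 5.916 rad/s.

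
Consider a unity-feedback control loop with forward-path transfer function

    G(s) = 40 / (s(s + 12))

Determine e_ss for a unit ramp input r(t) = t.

G(s) has one pole at the origin.
This is a Type 1 system. Kv = lim_{s→0} s·G(s) = 40/12 = 10/3.
e_ss = 1/Kv = 1/(10/3) = 3/10 ≈ 0.3000.

e_ss = 0.3000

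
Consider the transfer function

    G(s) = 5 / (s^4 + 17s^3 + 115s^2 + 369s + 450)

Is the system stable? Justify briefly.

stable

The denominator s^4 + 17s^3 + 115s^2 + 369s + 450 factors as (s^2 + 8s + 25)(s + 3)(s + 6), giving poles at s = -4 ± 3j, -3, -6.
Since all poles lie strictly in the left half-plane, the system is stable.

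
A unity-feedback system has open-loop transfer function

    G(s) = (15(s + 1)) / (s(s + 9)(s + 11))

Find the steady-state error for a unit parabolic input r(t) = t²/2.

G(s) has one pole at the origin.
This is a Type 1 system; Ka = lim_{s→0} s^2·G(s) = 0, so the steady-state error for a parabola input is infinite.

e_ss = ∞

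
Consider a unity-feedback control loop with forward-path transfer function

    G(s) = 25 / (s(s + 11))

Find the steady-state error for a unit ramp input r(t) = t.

e_ss = 0.4400

G(s) has one pole at the origin.
This is a Type 1 system. Kv = lim_{s→0} s·G(s) = 25/11.
e_ss = 1/Kv = 1/(25/11) = 11/25 ≈ 0.4400.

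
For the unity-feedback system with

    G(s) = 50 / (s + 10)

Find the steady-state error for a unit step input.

e_ss = 0.1667

G(s) has no poles at the origin.
This is a Type 0 system. Kp = lim_{s→0} G(s) = 50/10 = 5.
e_ss = 1/(1 + Kp) = 1/(1 + 5) = 1/6 ≈ 0.1667.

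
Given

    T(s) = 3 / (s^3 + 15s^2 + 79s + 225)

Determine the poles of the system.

s = -3 ± 4j, -9

The poles are the roots of the denominator s^3 + 15s^2 + 79s + 225 = 0.
Trying s = -9: the polynomial evaluates to 0, so (s + 9) is a factor.
Dividing out leaves s^2 + 6s + 25 = 0.
The quadratic formula then gives s = -3 ± 4j.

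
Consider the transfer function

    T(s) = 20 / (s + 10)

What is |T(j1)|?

|T(j1)| ≈ 1.990

Substitute s = j1: numerator = 20, denominator = 10 + j1.
|T(j1)| = |20| / |10 + j1| = 20 / 10.050 ≈ 1.990.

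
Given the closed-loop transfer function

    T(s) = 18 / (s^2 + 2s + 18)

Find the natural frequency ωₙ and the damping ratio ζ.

Compare the denominator to the standard form s^2 + 2ζωₙs + ωₙ².
ωₙ² = 18, so ωₙ = √18 ≈ 4.243 rad/s.
2ζωₙ = 2, so ζ = 2/(2·√18) ≈ 0.2357.

ωₙ ≈ 4.243 rad/s, ζ ≈ 0.2357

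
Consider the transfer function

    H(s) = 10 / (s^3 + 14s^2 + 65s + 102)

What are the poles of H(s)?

s = -4 + j, -4 - j, -6

The poles are the roots of the denominator s^3 + 14s^2 + 65s + 102 = 0.
Trying s = -6: the polynomial evaluates to 0, so (s + 6) is a factor.
Dividing out leaves s^2 + 8s + 17 = 0.
The quadratic formula then gives s = -4 ± 1j.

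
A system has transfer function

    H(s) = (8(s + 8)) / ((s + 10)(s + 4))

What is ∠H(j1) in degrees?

At s = j1: numerator = 64 + j8, denominator = 39 + j14.
∠H = ∠num − ∠den = 7.1250° − (19.747°) = -12.62°.

∠H(j1) ≈ -12.62°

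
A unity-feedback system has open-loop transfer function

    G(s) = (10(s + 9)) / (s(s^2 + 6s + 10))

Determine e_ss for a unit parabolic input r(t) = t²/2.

e_ss = ∞

G(s) has one pole at the origin.
This is a Type 1 system; Ka = lim_{s→0} s^2·G(s) = 0, so the steady-state error for a parabola input is infinite.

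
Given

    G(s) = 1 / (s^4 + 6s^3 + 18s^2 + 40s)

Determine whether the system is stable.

marginally stable

The denominator s^4 + 6s^3 + 18s^2 + 40s factors as s(s^2 + 2s + 10)(s + 4), giving poles at s = 0, -1 ± 3j, -4.
Since the simple pole(s) at s = 0 lie on the jω-axis with none in the right half-plane, the system is marginally stable.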